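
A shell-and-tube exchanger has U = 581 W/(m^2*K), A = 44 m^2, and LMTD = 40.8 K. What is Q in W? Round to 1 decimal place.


Q = U * A * LMTD
Q = 581 * 44 * 40.8
Q = 1043011.2 W


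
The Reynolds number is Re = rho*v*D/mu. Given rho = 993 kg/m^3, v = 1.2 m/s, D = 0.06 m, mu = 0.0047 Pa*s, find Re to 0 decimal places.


Re = rho * v * D / mu
Re = 993 * 1.2 * 0.06 / 0.0047
Re = 71.496 / 0.0047
Re = 15212


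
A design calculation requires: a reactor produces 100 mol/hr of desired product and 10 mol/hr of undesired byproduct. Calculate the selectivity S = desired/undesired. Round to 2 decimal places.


S = desired product rate / undesired product rate
S = 100 / 10
S = 10.00


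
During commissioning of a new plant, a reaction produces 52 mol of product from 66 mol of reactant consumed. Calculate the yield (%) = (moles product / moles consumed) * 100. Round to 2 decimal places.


Yield = (moles product / moles consumed) * 100%
Yield = (52 / 66) * 100
Yield = 0.7879 * 100
Yield = 78.79%


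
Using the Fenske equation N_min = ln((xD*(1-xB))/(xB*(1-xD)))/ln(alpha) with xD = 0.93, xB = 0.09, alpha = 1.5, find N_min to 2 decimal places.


N_min = ln((xD*(1-xB))/(xB*(1-xD))) / ln(alpha)
Numerator inside ln: 0.8463 / 0.0063 = 134.333333
ln(134.333333) = 4.900324
ln(alpha) = ln(1.5) = 0.405465
N_min = 4.900324 / 0.405465 = 12.09


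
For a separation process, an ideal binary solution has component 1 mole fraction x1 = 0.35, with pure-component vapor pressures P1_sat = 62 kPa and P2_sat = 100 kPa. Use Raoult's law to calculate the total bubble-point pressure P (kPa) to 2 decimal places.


P = x1*P1_sat + x2*P2_sat
x2 = 1 - x1 = 1 - 0.35 = 0.65
P = 0.35*62 + 0.65*100
P = 21.7 + 65.0
P = 86.70 kPa


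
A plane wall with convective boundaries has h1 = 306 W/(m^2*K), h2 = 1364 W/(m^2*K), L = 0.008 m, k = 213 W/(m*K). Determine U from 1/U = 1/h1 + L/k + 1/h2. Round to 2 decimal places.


1/U = 1/h1 + L/k + 1/h2
1/U = 1/306 + 0.008/213 + 1/1364
1/U = 0.0032679739 + 3.75587e-05 + 0.0007331378
1/U = 0.0040386704
U = 247.61 W/(m^2*K)


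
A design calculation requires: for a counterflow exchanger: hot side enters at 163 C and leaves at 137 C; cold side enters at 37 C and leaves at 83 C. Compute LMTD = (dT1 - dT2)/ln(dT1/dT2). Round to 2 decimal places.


dT1 = Th_in - Tc_out = 163 - 83 = 80
dT2 = Th_out - Tc_in = 137 - 37 = 100
LMTD = (dT1 - dT2) / ln(dT1/dT2)
LMTD = (80 - 100) / ln(80/100)
LMTD = 89.63 K


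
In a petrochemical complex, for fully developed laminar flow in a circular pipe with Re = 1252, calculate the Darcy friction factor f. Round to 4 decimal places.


f = 64 / Re
f = 64 / 1252
f = 0.0511


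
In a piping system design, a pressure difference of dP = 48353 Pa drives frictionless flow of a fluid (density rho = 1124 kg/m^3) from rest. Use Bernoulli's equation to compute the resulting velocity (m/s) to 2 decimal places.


v = sqrt(2*dP/rho)
v = sqrt(2*48353/1124)
v = sqrt(86.037367)
v = 9.28 m/s


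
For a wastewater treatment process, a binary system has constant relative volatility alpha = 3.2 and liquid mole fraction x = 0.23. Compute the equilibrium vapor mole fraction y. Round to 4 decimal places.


y = alpha*x / (1 + (alpha-1)*x)
y = 3.2*0.23 / (1 + (3.2-1)*0.23)
y = 0.736 / (1 + 0.506)
y = 0.736 / 1.506
y = 0.4887


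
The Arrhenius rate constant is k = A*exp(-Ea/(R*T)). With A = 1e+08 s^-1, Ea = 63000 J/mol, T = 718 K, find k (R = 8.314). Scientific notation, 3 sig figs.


k = A * exp(-Ea/(R*T))
k = 1e+08 * exp(-63000 / (8.314 * 718))
k = 1e+08 * exp(-10.553733)
k = 2.61e+03


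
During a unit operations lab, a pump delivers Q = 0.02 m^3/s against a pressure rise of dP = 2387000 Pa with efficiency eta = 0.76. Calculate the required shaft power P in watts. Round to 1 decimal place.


P = Q * dP / eta
P = 0.02 * 2387000 / 0.76
P = 47740.0 / 0.76
P = 62815.8 W


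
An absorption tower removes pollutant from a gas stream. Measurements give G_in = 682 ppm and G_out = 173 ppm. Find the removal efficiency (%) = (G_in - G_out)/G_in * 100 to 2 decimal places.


Efficiency = (G_in - G_out) / G_in * 100%
Efficiency = (682 - 173) / 682 * 100
Efficiency = 509 / 682 * 100
Efficiency = 74.63%


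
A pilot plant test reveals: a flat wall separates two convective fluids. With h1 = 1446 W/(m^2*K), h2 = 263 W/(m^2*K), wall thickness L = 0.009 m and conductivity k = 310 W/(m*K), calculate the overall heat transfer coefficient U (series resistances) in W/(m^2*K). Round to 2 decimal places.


1/U = 1/h1 + L/k + 1/h2
1/U = 1/1446 + 0.009/310 + 1/263
1/U = 0.0006915629 + 2.90323e-05 + 0.0038022814
1/U = 0.0045228766
U = 221.10 W/(m^2*K)


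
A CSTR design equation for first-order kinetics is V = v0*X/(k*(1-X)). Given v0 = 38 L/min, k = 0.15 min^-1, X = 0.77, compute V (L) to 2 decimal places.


V = v0 * X / (k * (1 - X))
V = 38 * 0.77 / (0.15 * (1 - 0.77))
V = 29.26 / (0.15 * 0.23)
V = 29.26 / 0.0345
V = 848.12 L


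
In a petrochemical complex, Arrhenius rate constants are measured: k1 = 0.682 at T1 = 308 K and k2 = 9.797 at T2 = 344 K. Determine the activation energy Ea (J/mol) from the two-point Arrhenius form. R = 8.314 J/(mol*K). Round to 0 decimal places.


Ea = R * ln(k2/k1) / (1/T1 - 1/T2)
ln(k2/k1) = ln(9.797/0.682) = 2.6648018
1/T1 - 1/T2 = 1/308 - 1/344 = 0.000339776503
Ea = 8.314 * 2.6648018 / 0.000339776503
Ea = 65205 J/mol


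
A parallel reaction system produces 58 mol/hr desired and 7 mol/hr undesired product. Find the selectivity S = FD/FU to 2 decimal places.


S = desired product rate / undesired product rate
S = 58 / 7
S = 8.29


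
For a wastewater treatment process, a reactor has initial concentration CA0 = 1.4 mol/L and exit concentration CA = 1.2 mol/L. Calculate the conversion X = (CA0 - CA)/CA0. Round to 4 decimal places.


X = (CA0 - CA) / CA0
X = (1.4 - 1.2) / 1.4
X = 0.2 / 1.4
X = 0.1429


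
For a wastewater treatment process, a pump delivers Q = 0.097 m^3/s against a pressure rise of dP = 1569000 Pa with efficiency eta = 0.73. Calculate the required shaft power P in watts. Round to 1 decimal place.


P = Q * dP / eta
P = 0.097 * 1569000 / 0.73
P = 152193.0 / 0.73
P = 208483.6 W


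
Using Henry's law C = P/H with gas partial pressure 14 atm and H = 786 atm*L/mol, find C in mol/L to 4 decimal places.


C = P / H
C = 14 / 786
C = 0.0178 mol/L


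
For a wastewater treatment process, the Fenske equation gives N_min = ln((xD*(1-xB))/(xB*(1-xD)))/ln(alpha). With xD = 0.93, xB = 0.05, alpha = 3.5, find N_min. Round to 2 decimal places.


N_min = ln((xD*(1-xB))/(xB*(1-xD))) / ln(alpha)
Numerator inside ln: 0.8835 / 0.0035 = 252.428571
ln(252.428571) = 5.531128
ln(alpha) = ln(3.5) = 1.252763
N_min = 5.531128 / 1.252763 = 4.42


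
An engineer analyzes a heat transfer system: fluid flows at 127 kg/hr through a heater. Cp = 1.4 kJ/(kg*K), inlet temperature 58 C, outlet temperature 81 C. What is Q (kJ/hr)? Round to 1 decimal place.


Q = m_dot * Cp * (T2 - T1)
Q = 127 * 1.4 * (81 - 58)
Q = 127 * 1.4 * 23
Q = 4089.4 kJ/hr


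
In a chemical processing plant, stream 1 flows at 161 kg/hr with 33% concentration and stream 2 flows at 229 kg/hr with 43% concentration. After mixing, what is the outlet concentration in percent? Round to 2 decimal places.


Mass balance on solute: F1*x1 + F2*x2 = F3*x3
F3 = F1 + F2 = 161 + 229 = 390 kg/hr
x3 = (F1*x1 + F2*x2)/F3
x3 = (161*0.33 + 229*0.43) / 390
x3 = 38.87%


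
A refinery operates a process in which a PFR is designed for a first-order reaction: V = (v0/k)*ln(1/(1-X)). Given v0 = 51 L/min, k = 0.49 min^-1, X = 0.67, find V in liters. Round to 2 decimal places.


V = (v0/k) * ln(1/(1-X))
V = (51/0.49) * ln(1/(1-0.67))
V = 104.081633 * ln(3.030303)
V = 104.081633 * 1.108663
V = 115.39 L


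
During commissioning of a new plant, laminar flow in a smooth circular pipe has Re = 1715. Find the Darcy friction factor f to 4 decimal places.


f = 64 / Re
f = 64 / 1715
f = 0.0373


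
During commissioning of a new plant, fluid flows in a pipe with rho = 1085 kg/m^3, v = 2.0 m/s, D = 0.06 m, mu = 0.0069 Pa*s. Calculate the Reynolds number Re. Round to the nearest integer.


Re = rho * v * D / mu
Re = 1085 * 2.0 * 0.06 / 0.0069
Re = 130.2 / 0.0069
Re = 18870


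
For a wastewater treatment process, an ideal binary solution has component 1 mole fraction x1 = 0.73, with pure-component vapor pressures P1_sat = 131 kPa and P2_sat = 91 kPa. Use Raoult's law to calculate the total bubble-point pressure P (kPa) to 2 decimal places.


P = x1*P1_sat + x2*P2_sat
x2 = 1 - x1 = 1 - 0.73 = 0.27
P = 0.73*131 + 0.27*91
P = 95.63 + 24.57
P = 120.20 kPa


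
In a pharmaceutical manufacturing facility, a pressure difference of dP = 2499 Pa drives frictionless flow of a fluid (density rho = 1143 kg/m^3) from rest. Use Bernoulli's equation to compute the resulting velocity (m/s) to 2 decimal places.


v = sqrt(2*dP/rho)
v = sqrt(2*2499/1143)
v = sqrt(4.372703)
v = 2.09 m/s


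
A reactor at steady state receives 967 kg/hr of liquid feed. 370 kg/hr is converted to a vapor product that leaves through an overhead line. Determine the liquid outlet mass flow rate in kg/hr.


Steady-state mass balance on the main outlet: F_out = F_in - F_removed
F_out = 967 - 370
F_out = 597 kg/hr


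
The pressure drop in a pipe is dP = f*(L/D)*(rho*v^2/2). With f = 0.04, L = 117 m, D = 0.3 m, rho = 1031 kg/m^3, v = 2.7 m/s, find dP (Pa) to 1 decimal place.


dP = f * (L/D) * (rho*v^2/2)
dP = 0.04 * (117/0.3) * (1031*2.7^2/2)
L/D = 390.0
rho*v^2/2 = 1031*7.29/2 = 3757.995
dP = 0.04 * 390.0 * 3757.995
dP = 58624.7 Pa


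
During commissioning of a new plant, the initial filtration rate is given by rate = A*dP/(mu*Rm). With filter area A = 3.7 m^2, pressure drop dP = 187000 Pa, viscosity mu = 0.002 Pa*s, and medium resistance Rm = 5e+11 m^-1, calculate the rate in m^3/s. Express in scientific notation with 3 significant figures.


rate = A * dP / (mu * Rm)
rate = 3.7 * 187000 / (0.002 * 5e+11)
rate = 691900.0 / 1.000e+09
rate = 6.92e-04 m^3/s


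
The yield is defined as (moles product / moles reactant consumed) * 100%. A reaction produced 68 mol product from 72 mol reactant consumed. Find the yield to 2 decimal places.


Yield = (moles product / moles consumed) * 100%
Yield = (68 / 72) * 100
Yield = 0.9444 * 100
Yield = 94.44%


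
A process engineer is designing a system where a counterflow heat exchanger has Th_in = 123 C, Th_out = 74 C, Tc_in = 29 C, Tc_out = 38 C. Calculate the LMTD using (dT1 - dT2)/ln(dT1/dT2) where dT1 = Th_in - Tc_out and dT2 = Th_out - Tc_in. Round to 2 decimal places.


dT1 = Th_in - Tc_out = 123 - 38 = 85
dT2 = Th_out - Tc_in = 74 - 29 = 45
LMTD = (dT1 - dT2) / ln(dT1/dT2)
LMTD = (85 - 45) / ln(85/45)
LMTD = 62.89 K


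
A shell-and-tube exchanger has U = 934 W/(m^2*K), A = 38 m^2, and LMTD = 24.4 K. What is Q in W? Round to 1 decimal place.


Q = U * A * LMTD
Q = 934 * 38 * 24.4
Q = 866004.8 W


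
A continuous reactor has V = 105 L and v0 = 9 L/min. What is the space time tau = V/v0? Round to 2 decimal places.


tau = V / v0
tau = 105 / 9
tau = 11.67 min


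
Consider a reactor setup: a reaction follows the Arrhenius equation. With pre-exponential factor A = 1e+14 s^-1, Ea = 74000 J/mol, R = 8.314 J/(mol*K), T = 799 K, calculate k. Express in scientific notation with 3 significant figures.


k = A * exp(-Ea/(R*T))
k = 1e+14 * exp(-74000 / (8.314 * 799))
k = 1e+14 * exp(-11.139737)
k = 1.45e+09


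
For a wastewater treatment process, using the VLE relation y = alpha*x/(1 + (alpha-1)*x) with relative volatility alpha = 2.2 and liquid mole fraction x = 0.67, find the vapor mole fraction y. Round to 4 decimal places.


y = alpha*x / (1 + (alpha-1)*x)
y = 2.2*0.67 / (1 + (2.2-1)*0.67)
y = 1.474 / (1 + 0.804)
y = 1.474 / 1.804
y = 0.8171


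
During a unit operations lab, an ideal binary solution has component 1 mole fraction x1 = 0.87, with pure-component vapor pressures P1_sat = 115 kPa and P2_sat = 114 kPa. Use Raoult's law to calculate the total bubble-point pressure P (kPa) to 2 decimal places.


P = x1*P1_sat + x2*P2_sat
x2 = 1 - x1 = 1 - 0.87 = 0.13
P = 0.87*115 + 0.13*114
P = 100.05 + 14.82
P = 114.87 kPa


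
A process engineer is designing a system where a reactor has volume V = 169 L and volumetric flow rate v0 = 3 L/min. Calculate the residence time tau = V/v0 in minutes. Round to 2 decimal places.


tau = V / v0
tau = 169 / 3
tau = 56.33 min


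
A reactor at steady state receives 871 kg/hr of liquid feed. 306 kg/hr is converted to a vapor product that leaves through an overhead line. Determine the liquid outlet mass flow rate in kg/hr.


Steady-state mass balance on the main outlet: F_out = F_in - F_removed
F_out = 871 - 306
F_out = 565 kg/hr


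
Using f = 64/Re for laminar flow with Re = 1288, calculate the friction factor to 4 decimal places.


f = 64 / Re
f = 64 / 1288
f = 0.0497


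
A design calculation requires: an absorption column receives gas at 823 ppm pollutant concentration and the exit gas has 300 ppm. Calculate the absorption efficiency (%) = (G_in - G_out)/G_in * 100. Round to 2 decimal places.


Efficiency = (G_in - G_out) / G_in * 100%
Efficiency = (823 - 300) / 823 * 100
Efficiency = 523 / 823 * 100
Efficiency = 63.55%


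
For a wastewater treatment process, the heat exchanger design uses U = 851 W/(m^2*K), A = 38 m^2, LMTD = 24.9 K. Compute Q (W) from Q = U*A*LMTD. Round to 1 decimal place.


Q = U * A * LMTD
Q = 851 * 38 * 24.9
Q = 805216.2 W


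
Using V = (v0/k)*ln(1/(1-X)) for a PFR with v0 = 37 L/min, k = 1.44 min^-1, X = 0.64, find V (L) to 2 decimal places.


V = (v0/k) * ln(1/(1-X))
V = (37/1.44) * ln(1/(1-0.64))
V = 25.694444 * ln(2.777778)
V = 25.694444 * 1.021651
V = 26.25 L


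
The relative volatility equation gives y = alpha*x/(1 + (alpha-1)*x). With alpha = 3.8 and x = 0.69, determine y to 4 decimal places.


y = alpha*x / (1 + (alpha-1)*x)
y = 3.8*0.69 / (1 + (3.8-1)*0.69)
y = 2.622 / (1 + 1.932)
y = 2.622 / 2.932
y = 0.8943


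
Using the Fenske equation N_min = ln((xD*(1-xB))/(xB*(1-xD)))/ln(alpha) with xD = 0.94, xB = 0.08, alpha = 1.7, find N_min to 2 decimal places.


N_min = ln((xD*(1-xB))/(xB*(1-xD))) / ln(alpha)
Numerator inside ln: 0.8648 / 0.0048 = 180.166667
ln(180.166667) = 5.193882
ln(alpha) = ln(1.7) = 0.530628
N_min = 5.193882 / 0.530628 = 9.79


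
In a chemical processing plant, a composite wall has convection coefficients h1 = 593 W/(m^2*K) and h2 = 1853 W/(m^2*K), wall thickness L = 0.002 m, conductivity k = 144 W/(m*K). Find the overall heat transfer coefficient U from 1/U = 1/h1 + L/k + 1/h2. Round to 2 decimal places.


1/U = 1/h1 + L/k + 1/h2
1/U = 1/593 + 0.002/144 + 1/1853
1/U = 0.0016863406 + 1.38889e-05 + 0.0005396654
1/U = 0.0022398949
U = 446.45 W/(m^2*K)


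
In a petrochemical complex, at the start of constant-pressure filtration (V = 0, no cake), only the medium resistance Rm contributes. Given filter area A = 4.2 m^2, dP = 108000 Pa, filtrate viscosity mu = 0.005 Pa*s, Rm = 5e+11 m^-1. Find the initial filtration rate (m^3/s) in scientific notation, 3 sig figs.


rate = A * dP / (mu * Rm)
rate = 4.2 * 108000 / (0.005 * 5e+11)
rate = 453600.0 / 2.500e+09
rate = 1.81e-04 m^3/s


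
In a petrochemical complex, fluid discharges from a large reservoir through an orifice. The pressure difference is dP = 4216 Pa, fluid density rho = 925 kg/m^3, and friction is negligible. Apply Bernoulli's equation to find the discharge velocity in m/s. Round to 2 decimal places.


v = sqrt(2*dP/rho)
v = sqrt(2*4216/925)
v = sqrt(9.115676)
v = 3.02 m/s


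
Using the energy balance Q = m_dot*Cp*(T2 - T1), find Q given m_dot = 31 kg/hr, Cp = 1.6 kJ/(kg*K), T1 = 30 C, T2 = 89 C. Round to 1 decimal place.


Q = m_dot * Cp * (T2 - T1)
Q = 31 * 1.6 * (89 - 30)
Q = 31 * 1.6 * 59
Q = 2926.4 kJ/hr


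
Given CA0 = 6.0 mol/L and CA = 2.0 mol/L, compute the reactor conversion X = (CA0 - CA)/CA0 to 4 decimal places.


X = (CA0 - CA) / CA0
X = (6.0 - 2.0) / 6.0
X = 4.0 / 6.0
X = 0.6667


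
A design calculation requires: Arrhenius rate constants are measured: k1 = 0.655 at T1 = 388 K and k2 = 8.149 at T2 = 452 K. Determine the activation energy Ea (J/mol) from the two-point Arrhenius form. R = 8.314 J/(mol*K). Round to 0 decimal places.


Ea = R * ln(k2/k1) / (1/T1 - 1/T2)
ln(k2/k1) = ln(8.149/0.655) = 2.5210153
1/T1 - 1/T2 = 1/388 - 1/452 = 0.000364930207
Ea = 8.314 * 2.5210153 / 0.000364930207
Ea = 57435 J/mol


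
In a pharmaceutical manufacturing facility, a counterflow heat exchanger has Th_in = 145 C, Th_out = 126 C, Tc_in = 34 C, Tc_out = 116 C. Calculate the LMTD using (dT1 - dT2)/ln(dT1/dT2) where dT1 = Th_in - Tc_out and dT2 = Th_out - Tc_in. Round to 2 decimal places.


dT1 = Th_in - Tc_out = 145 - 116 = 29
dT2 = Th_out - Tc_in = 126 - 34 = 92
LMTD = (dT1 - dT2) / ln(dT1/dT2)
LMTD = (29 - 92) / ln(29/92)
LMTD = 54.57 K


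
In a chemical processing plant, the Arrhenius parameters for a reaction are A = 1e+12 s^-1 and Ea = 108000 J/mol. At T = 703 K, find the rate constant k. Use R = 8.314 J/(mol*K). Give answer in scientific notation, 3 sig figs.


k = A * exp(-Ea/(R*T))
k = 1e+12 * exp(-108000 / (8.314 * 703))
k = 1e+12 * exp(-18.478147)
k = 9.44e+03


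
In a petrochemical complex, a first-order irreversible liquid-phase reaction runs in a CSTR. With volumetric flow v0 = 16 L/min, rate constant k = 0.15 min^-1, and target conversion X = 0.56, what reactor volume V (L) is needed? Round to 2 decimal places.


V = v0 * X / (k * (1 - X))
V = 16 * 0.56 / (0.15 * (1 - 0.56))
V = 8.96 / (0.15 * 0.44)
V = 8.96 / 0.066
V = 135.76 L


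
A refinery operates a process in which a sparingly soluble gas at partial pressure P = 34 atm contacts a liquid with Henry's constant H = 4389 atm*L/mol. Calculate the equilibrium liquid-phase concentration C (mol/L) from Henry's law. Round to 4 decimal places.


C = P / H
C = 34 / 4389
C = 0.0077 mol/L


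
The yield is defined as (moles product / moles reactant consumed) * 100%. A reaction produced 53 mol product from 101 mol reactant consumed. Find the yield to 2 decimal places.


Yield = (moles product / moles consumed) * 100%
Yield = (53 / 101) * 100
Yield = 0.5248 * 100
Yield = 52.48%


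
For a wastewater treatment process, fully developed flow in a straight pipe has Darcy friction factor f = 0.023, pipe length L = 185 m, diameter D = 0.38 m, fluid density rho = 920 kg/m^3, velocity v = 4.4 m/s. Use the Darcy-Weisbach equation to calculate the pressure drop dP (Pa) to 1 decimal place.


dP = f * (L/D) * (rho*v^2/2)
dP = 0.023 * (185/0.38) * (920*4.4^2/2)
L/D = 486.84210526
rho*v^2/2 = 920*19.36/2 = 8905.6
dP = 0.023 * 486.84210526 * 8905.6
dP = 99719.3 Pa


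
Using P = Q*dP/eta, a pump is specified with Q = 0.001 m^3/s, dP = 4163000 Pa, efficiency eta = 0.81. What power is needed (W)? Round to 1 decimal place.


P = Q * dP / eta
P = 0.001 * 4163000 / 0.81
P = 4163.0 / 0.81
P = 5139.5 W


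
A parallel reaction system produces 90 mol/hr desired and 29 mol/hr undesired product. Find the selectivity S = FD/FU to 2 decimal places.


S = desired product rate / undesired product rate
S = 90 / 29
S = 3.10


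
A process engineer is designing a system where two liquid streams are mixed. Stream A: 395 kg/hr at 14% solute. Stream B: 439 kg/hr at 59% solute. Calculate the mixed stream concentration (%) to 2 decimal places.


Mass balance on solute: F1*x1 + F2*x2 = F3*x3
F3 = F1 + F2 = 395 + 439 = 834 kg/hr
x3 = (F1*x1 + F2*x2)/F3
x3 = (395*0.14 + 439*0.59) / 834
x3 = 37.69%


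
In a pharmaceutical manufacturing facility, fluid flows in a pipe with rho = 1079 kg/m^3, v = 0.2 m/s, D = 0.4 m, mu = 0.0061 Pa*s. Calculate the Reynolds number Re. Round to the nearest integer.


Re = rho * v * D / mu
Re = 1079 * 0.2 * 0.4 / 0.0061
Re = 86.32 / 0.0061
Re = 14151


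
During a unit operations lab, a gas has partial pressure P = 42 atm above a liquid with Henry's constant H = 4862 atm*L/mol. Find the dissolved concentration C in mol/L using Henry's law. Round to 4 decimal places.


C = P / H
C = 42 / 4862
C = 0.0086 mol/L


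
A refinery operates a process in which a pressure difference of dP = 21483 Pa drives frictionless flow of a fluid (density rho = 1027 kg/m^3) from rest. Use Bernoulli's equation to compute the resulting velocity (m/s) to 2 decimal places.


v = sqrt(2*dP/rho)
v = sqrt(2*21483/1027)
v = sqrt(41.836417)
v = 6.47 m/s


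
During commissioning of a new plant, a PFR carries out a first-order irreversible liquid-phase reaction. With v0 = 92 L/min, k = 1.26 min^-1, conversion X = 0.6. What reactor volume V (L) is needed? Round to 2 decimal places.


V = (v0/k) * ln(1/(1-X))
V = (92/1.26) * ln(1/(1-0.6))
V = 73.015873 * ln(2.5)
V = 73.015873 * 0.916291
V = 66.90 L


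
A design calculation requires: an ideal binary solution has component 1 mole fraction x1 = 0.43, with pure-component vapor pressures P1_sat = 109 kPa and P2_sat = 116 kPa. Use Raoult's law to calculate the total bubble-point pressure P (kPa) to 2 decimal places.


P = x1*P1_sat + x2*P2_sat
x2 = 1 - x1 = 1 - 0.43 = 0.57
P = 0.43*109 + 0.57*116
P = 46.87 + 66.12
P = 112.99 kPa


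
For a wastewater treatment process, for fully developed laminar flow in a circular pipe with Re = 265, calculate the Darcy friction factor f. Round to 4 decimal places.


f = 64 / Re
f = 64 / 265
f = 0.2415


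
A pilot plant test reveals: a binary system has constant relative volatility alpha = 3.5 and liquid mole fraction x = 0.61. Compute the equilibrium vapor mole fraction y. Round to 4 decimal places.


y = alpha*x / (1 + (alpha-1)*x)
y = 3.5*0.61 / (1 + (3.5-1)*0.61)
y = 2.135 / (1 + 1.525)
y = 2.135 / 2.525
y = 0.8455


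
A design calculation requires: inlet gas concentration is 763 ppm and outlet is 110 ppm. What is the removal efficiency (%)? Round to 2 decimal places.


Efficiency = (G_in - G_out) / G_in * 100%
Efficiency = (763 - 110) / 763 * 100
Efficiency = 653 / 763 * 100
Efficiency = 85.58%


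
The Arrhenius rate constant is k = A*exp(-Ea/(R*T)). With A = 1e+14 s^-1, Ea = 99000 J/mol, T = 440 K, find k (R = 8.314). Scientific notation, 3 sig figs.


k = A * exp(-Ea/(R*T))
k = 1e+14 * exp(-99000 / (8.314 * 440))
k = 1e+14 * exp(-27.062786)
k = 1.77e+02


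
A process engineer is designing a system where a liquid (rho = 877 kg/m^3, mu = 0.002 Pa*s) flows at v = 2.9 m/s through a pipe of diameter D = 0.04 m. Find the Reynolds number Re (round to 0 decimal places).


Re = rho * v * D / mu
Re = 877 * 2.9 * 0.04 / 0.002
Re = 101.732 / 0.002
Re = 50866


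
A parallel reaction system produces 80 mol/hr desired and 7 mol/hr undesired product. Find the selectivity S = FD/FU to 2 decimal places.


S = desired product rate / undesired product rate
S = 80 / 7
S = 11.43


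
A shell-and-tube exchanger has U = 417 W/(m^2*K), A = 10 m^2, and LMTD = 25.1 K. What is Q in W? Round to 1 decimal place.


Q = U * A * LMTD
Q = 417 * 10 * 25.1
Q = 104667.0 W


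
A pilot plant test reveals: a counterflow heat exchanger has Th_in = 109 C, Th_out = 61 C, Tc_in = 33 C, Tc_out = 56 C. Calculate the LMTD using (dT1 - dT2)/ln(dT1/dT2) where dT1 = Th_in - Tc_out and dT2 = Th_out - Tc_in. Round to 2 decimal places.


dT1 = Th_in - Tc_out = 109 - 56 = 53
dT2 = Th_out - Tc_in = 61 - 33 = 28
LMTD = (dT1 - dT2) / ln(dT1/dT2)
LMTD = (53 - 28) / ln(53/28)
LMTD = 39.18 K


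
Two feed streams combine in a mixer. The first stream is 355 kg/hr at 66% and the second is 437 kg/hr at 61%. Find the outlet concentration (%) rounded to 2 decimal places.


Mass balance on solute: F1*x1 + F2*x2 = F3*x3
F3 = F1 + F2 = 355 + 437 = 792 kg/hr
x3 = (F1*x1 + F2*x2)/F3
x3 = (355*0.66 + 437*0.61) / 792
x3 = 63.24%


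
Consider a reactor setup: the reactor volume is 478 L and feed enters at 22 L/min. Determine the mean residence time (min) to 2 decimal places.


tau = V / v0
tau = 478 / 22
tau = 21.73 min


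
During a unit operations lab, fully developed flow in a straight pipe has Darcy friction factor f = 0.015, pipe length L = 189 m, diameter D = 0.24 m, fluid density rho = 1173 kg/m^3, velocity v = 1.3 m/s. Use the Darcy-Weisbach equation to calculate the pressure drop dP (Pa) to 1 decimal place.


dP = f * (L/D) * (rho*v^2/2)
dP = 0.015 * (189/0.24) * (1173*1.3^2/2)
L/D = 787.5
rho*v^2/2 = 1173*1.69/2 = 991.185
dP = 0.015 * 787.5 * 991.185
dP = 11708.4 Pa


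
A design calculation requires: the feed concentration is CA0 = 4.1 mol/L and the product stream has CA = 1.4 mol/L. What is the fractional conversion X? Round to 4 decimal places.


X = (CA0 - CA) / CA0
X = (4.1 - 1.4) / 4.1
X = 2.7 / 4.1
X = 0.6585


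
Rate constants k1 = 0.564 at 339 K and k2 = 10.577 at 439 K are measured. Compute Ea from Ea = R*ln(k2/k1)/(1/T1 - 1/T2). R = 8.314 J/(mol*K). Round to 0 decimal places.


Ea = R * ln(k2/k1) / (1/T1 - 1/T2)
ln(k2/k1) = ln(10.577/0.564) = 2.9313829
1/T1 - 1/T2 = 1/339 - 1/439 = 0.000671948179
Ea = 8.314 * 2.9313829 / 0.000671948179
Ea = 36270 J/mol


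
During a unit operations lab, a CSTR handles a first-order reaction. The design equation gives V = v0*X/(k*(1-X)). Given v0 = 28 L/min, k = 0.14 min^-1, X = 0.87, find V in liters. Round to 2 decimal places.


V = v0 * X / (k * (1 - X))
V = 28 * 0.87 / (0.14 * (1 - 0.87))
V = 24.36 / (0.14 * 0.13)
V = 24.36 / 0.0182
V = 1338.46 L


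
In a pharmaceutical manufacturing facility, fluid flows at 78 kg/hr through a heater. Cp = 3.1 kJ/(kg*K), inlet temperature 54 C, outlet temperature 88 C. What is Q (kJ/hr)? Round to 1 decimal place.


Q = m_dot * Cp * (T2 - T1)
Q = 78 * 3.1 * (88 - 54)
Q = 78 * 3.1 * 34
Q = 8221.2 kJ/hr


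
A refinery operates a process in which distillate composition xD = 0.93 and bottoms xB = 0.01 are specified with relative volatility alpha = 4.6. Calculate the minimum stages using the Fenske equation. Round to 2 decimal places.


N_min = ln((xD*(1-xB))/(xB*(1-xD))) / ln(alpha)
Numerator inside ln: 0.9207 / 0.0007 = 1315.285714
ln(1315.285714) = 7.181809
ln(alpha) = ln(4.6) = 1.526056
N_min = 7.181809 / 1.526056 = 4.71


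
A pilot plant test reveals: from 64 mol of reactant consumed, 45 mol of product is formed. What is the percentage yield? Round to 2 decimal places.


Yield = (moles product / moles consumed) * 100%
Yield = (45 / 64) * 100
Yield = 0.7031 * 100
Yield = 70.31%


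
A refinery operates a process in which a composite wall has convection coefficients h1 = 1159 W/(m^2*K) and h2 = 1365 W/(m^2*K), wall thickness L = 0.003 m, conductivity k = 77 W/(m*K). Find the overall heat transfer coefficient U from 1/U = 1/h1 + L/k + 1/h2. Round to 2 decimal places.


1/U = 1/h1 + L/k + 1/h2
1/U = 1/1159 + 0.003/77 + 1/1365
1/U = 0.0008628128 + 3.8961e-05 + 0.0007326007
1/U = 0.0016343745
U = 611.85 W/(m^2*K)


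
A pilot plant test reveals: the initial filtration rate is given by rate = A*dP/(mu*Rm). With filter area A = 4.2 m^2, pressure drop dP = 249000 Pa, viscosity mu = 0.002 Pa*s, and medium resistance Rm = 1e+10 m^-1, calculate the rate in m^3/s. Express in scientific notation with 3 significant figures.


rate = A * dP / (mu * Rm)
rate = 4.2 * 249000 / (0.002 * 1e+10)
rate = 1045800.0 / 2.000e+07
rate = 5.23e-02 m^3/s


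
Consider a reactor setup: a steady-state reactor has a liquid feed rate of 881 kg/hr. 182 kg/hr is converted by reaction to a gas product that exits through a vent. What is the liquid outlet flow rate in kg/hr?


Steady-state mass balance on the main outlet: F_out = F_in - F_removed
F_out = 881 - 182
F_out = 699 kg/hr


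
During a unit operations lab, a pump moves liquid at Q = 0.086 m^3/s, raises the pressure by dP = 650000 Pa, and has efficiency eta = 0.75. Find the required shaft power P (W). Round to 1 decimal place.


P = Q * dP / eta
P = 0.086 * 650000 / 0.75
P = 55900.0 / 0.75
P = 74533.3 W


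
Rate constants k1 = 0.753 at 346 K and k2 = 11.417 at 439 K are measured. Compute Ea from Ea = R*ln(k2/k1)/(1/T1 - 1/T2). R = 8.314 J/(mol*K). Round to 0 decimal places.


Ea = R * ln(k2/k1) / (1/T1 - 1/T2)
ln(k2/k1) = ln(11.417/0.753) = 2.7187935
1/T1 - 1/T2 = 1/346 - 1/439 = 0.000612269082
Ea = 8.314 * 2.7187935 / 0.000612269082
Ea = 36918 J/mol


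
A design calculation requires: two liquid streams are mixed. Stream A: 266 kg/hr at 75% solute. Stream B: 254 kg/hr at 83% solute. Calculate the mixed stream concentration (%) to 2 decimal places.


Mass balance on solute: F1*x1 + F2*x2 = F3*x3
F3 = F1 + F2 = 266 + 254 = 520 kg/hr
x3 = (F1*x1 + F2*x2)/F3
x3 = (266*0.75 + 254*0.83) / 520
x3 = 78.91%


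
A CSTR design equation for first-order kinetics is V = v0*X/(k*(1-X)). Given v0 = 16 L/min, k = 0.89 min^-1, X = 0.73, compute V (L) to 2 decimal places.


V = v0 * X / (k * (1 - X))
V = 16 * 0.73 / (0.89 * (1 - 0.73))
V = 11.68 / (0.89 * 0.27)
V = 11.68 / 0.2403
V = 48.61 L


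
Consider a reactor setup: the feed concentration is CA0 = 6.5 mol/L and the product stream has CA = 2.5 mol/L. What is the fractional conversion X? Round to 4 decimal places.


X = (CA0 - CA) / CA0
X = (6.5 - 2.5) / 6.5
X = 4.0 / 6.5
X = 0.6154


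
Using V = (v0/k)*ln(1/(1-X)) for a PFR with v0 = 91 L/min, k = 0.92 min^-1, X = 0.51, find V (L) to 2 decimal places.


V = (v0/k) * ln(1/(1-X))
V = (91/0.92) * ln(1/(1-0.51))
V = 98.913043 * ln(2.040816)
V = 98.913043 * 0.71335
V = 70.56 L


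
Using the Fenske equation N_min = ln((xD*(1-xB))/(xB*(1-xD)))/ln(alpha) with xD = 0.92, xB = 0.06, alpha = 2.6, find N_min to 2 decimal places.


N_min = ln((xD*(1-xB))/(xB*(1-xD))) / ln(alpha)
Numerator inside ln: 0.8648 / 0.0048 = 180.166667
ln(180.166667) = 5.193882
ln(alpha) = ln(2.6) = 0.955511
N_min = 5.193882 / 0.955511 = 5.44


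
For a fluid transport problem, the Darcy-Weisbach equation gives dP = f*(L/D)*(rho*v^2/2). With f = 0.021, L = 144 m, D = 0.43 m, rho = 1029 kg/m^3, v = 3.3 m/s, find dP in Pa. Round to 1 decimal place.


dP = f * (L/D) * (rho*v^2/2)
dP = 0.021 * (144/0.43) * (1029*3.3^2/2)
L/D = 334.88372093
rho*v^2/2 = 1029*10.89/2 = 5602.905
dP = 0.021 * 334.88372093 * 5602.905
dP = 39402.8 Pa


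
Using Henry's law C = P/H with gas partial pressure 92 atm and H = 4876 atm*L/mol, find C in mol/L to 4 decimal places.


C = P / H
C = 92 / 4876
C = 0.0189 mol/L


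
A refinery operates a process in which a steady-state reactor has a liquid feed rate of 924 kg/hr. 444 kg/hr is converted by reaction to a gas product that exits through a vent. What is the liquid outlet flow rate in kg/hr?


Steady-state mass balance on the main outlet: F_out = F_in - F_removed
F_out = 924 - 444
F_out = 480 kg/hr


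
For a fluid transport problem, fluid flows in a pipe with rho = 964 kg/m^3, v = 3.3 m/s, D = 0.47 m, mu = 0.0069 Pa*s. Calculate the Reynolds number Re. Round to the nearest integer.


Re = rho * v * D / mu
Re = 964 * 3.3 * 0.47 / 0.0069
Re = 1495.164 / 0.0069
Re = 216690


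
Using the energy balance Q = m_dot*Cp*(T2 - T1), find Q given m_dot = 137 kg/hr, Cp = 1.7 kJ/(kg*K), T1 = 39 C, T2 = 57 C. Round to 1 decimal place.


Q = m_dot * Cp * (T2 - T1)
Q = 137 * 1.7 * (57 - 39)
Q = 137 * 1.7 * 18
Q = 4192.2 kJ/hr


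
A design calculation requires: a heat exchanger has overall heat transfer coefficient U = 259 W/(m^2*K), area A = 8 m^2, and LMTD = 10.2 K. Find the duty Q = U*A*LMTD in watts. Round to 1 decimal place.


Q = U * A * LMTD
Q = 259 * 8 * 10.2
Q = 21134.4 W


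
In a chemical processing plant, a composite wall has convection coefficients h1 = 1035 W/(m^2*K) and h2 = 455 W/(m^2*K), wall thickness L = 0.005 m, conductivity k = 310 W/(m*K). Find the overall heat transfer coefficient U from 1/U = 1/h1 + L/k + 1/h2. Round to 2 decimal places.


1/U = 1/h1 + L/k + 1/h2
1/U = 1/1035 + 0.005/310 + 1/455
1/U = 0.0009661836 + 1.6129e-05 + 0.0021978022
1/U = 0.0031801148
U = 314.45 W/(m^2*K)


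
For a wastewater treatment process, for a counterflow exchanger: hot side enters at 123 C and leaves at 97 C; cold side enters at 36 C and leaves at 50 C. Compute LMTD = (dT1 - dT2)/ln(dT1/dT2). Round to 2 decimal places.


dT1 = Th_in - Tc_out = 123 - 50 = 73
dT2 = Th_out - Tc_in = 97 - 36 = 61
LMTD = (dT1 - dT2) / ln(dT1/dT2)
LMTD = (73 - 61) / ln(73/61)
LMTD = 66.82 K


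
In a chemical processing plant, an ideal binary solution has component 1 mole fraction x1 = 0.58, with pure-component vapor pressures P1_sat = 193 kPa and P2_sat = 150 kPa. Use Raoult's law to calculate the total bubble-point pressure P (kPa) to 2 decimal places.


P = x1*P1_sat + x2*P2_sat
x2 = 1 - x1 = 1 - 0.58 = 0.42
P = 0.58*193 + 0.42*150
P = 111.94 + 63.0
P = 174.94 kPa


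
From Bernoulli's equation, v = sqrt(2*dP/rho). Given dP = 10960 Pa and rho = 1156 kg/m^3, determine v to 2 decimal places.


v = sqrt(2*dP/rho)
v = sqrt(2*10960/1156)
v = sqrt(18.961938)
v = 4.35 m/s


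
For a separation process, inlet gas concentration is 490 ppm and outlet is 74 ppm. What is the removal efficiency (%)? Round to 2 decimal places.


Efficiency = (G_in - G_out) / G_in * 100%
Efficiency = (490 - 74) / 490 * 100
Efficiency = 416 / 490 * 100
Efficiency = 84.90%


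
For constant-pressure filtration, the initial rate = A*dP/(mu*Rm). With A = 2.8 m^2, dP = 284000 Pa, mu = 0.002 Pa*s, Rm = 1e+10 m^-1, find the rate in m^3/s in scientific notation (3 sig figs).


rate = A * dP / (mu * Rm)
rate = 2.8 * 284000 / (0.002 * 1e+10)
rate = 795200.0 / 2.000e+07
rate = 3.98e-02 m^3/s


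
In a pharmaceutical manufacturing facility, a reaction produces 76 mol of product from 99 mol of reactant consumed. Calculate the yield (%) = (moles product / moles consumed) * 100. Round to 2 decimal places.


Yield = (moles product / moles consumed) * 100%
Yield = (76 / 99) * 100
Yield = 0.7677 * 100
Yield = 76.77%


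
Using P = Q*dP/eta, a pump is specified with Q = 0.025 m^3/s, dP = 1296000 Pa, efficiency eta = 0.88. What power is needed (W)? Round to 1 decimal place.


P = Q * dP / eta
P = 0.025 * 1296000 / 0.88
P = 32400.0 / 0.88
P = 36818.2 W


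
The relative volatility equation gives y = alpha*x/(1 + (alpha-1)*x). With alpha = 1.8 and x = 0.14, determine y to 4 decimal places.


y = alpha*x / (1 + (alpha-1)*x)
y = 1.8*0.14 / (1 + (1.8-1)*0.14)
y = 0.252 / (1 + 0.112)
y = 0.252 / 1.112
y = 0.2266


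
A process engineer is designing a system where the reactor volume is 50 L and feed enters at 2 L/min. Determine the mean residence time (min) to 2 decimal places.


tau = V / v0
tau = 50 / 2
tau = 25.00 min


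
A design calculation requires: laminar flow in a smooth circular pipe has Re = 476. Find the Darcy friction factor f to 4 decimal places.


f = 64 / Re
f = 64 / 476
f = 0.1345


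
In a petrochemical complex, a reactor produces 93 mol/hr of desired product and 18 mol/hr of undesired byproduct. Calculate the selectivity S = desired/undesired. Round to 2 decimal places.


S = desired product rate / undesired product rate
S = 93 / 18
S = 5.17


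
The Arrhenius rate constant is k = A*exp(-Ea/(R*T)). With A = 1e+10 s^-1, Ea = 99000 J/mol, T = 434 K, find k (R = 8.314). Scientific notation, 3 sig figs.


k = A * exp(-Ea/(R*T))
k = 1e+10 * exp(-99000 / (8.314 * 434))
k = 1e+10 * exp(-27.436926)
k = 1.21e-02


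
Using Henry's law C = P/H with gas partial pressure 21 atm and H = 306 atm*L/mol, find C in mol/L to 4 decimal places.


C = P / H
C = 21 / 306
C = 0.0686 mol/L


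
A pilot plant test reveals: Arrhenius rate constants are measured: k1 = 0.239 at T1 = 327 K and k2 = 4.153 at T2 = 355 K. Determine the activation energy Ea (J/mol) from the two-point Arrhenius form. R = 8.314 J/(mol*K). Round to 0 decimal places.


Ea = R * ln(k2/k1) / (1/T1 - 1/T2)
ln(k2/k1) = ln(4.153/0.239) = 2.8551227
1/T1 - 1/T2 = 1/327 - 1/355 = 0.000241202567
Ea = 8.314 * 2.8551227 / 0.000241202567
Ea = 98413 J/mol


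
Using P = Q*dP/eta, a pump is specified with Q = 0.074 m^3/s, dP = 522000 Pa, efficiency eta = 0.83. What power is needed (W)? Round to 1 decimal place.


P = Q * dP / eta
P = 0.074 * 522000 / 0.83
P = 38628.0 / 0.83
P = 46539.8 W


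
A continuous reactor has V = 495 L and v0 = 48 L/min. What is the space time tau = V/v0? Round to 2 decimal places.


tau = V / v0
tau = 495 / 48
tau = 10.31 min


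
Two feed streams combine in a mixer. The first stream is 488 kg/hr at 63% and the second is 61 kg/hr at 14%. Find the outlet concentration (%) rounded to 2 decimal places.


Mass balance on solute: F1*x1 + F2*x2 = F3*x3
F3 = F1 + F2 = 488 + 61 = 549 kg/hr
x3 = (F1*x1 + F2*x2)/F3
x3 = (488*0.63 + 61*0.14) / 549
x3 = 57.56%


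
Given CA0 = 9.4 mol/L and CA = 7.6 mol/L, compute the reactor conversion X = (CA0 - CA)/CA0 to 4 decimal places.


X = (CA0 - CA) / CA0
X = (9.4 - 7.6) / 9.4
X = 1.8 / 9.4
X = 0.1915


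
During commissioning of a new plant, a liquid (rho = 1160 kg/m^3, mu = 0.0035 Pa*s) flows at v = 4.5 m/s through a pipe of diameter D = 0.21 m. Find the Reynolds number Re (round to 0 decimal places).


Re = rho * v * D / mu
Re = 1160 * 4.5 * 0.21 / 0.0035
Re = 1096.2 / 0.0035
Re = 313200


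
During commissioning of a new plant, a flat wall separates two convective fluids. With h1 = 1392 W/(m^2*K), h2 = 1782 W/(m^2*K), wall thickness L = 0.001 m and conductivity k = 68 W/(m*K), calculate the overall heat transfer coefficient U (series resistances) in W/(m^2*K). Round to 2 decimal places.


1/U = 1/h1 + L/k + 1/h2
1/U = 1/1392 + 0.001/68 + 1/1782
1/U = 0.0007183908 + 1.47059e-05 + 0.0005611672
1/U = 0.0012942639
U = 772.64 W/(m^2*K)


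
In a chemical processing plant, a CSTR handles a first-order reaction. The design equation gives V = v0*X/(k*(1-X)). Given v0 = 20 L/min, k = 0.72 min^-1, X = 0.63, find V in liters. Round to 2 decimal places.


V = v0 * X / (k * (1 - X))
V = 20 * 0.63 / (0.72 * (1 - 0.63))
V = 12.6 / (0.72 * 0.37)
V = 12.6 / 0.2664
V = 47.30 L


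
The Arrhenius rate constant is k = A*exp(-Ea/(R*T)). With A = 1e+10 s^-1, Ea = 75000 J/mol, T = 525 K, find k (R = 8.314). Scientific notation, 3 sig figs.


k = A * exp(-Ea/(R*T))
k = 1e+10 * exp(-75000 / (8.314 * 525))
k = 1e+10 * exp(-17.182721)
k = 3.45e+02


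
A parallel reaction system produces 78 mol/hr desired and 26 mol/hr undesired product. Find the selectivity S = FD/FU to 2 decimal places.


S = desired product rate / undesired product rate
S = 78 / 26
S = 3.00


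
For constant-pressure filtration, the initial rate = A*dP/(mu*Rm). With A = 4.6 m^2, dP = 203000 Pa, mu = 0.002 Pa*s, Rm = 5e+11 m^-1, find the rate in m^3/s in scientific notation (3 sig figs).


rate = A * dP / (mu * Rm)
rate = 4.6 * 203000 / (0.002 * 5e+11)
rate = 933800.0 / 1.000e+09
rate = 9.34e-04 m^3/s


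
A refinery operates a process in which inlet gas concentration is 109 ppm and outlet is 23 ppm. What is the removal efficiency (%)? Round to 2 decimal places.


Efficiency = (G_in - G_out) / G_in * 100%
Efficiency = (109 - 23) / 109 * 100
Efficiency = 86 / 109 * 100
Efficiency = 78.90%


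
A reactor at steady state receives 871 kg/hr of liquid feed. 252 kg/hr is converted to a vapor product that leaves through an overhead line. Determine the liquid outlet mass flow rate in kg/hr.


Steady-state mass balance on the main outlet: F_out = F_in - F_removed
F_out = 871 - 252
F_out = 619 kg/hr


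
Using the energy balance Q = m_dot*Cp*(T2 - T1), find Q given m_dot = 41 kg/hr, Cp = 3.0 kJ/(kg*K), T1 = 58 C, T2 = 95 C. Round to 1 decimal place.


Q = m_dot * Cp * (T2 - T1)
Q = 41 * 3.0 * (95 - 58)
Q = 41 * 3.0 * 37
Q = 4551.0 kJ/hr


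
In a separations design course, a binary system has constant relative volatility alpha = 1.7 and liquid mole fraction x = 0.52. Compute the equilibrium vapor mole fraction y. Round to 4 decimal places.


y = alpha*x / (1 + (alpha-1)*x)
y = 1.7*0.52 / (1 + (1.7-1)*0.52)
y = 0.884 / (1 + 0.364)
y = 0.884 / 1.364
y = 0.6481
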